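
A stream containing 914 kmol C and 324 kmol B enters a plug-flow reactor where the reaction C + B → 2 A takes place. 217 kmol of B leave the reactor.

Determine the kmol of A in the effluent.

214 kmol

For B: n = n₀ − 1ξ → 217 = 324 − 1ξ, giving ξ = 107 kmol.
Outlet amounts (n = n₀ + ν ξ):
  C: 914 − 1(107) = 807
  B: 324 − 1(107) = 217
  A: 0 + 2(107) = 214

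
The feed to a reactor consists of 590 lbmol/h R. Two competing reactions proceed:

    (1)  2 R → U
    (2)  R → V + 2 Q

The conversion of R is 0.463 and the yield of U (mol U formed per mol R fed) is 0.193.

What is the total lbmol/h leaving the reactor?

567 lbmol/h

Yield of U: 1ξ₁ / 590 = 0.193 → ξ₁ = 113.9 lbmol/h.
Conversion of R: 2ξ₁ + 1ξ₂ = 0.463 × 590 = 273.2 → ξ₂ = 45.43 lbmol/h.
Outlet amounts (n = n₀ + Σ ν·ξ):
  R: 590 − 2(113.9) − 1(45.43) = 316.8
  U: 0 + 1(113.9) = 113.9
  V: 0 + 1(45.43) = 45.43
  Q: 0 + 2(45.43) = 90.86
Total out = 316.8 + 113.9 + 45.43 + 90.86 = 567 lbmol/h.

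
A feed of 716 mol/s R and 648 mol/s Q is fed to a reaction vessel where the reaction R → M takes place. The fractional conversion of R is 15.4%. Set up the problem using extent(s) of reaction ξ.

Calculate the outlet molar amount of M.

110 mol/s

R reacted = 0.154 × 716 = 110.3 mol/s; ν_R = −1, so ξ = 110.3/1 = 110.3 mol/s.
Outlet amounts (n = n₀ + ν ξ):
  R: 716 − 1(110.3) = 605.7
  M: 0 + 1(110.3) = 110.3
  Q: 648 (inert)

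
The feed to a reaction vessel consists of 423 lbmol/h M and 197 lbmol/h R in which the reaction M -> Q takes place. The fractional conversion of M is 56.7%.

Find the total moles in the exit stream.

620 lbmol/h

M reacted = 0.567 × 423 = 239.8 lbmol/h; ν_M = −1, so ξ = 239.8/1 = 239.8 lbmol/h.
Outlet amounts (n = n₀ + ν ξ):
  M: 423 − 1(239.8) = 183.2
  Q: 0 + 1(239.8) = 239.8
  R: 197 (inert)
Total out = 183.2 + 239.8 + 197 = 620 lbmol/h.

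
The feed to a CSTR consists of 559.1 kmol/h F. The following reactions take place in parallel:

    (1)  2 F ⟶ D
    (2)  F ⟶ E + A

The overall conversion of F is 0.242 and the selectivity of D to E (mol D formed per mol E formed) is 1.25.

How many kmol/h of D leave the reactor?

48.3 kmol/h

Conversion of F: F consumed = 0.242 × 559.1 = 135.3 kmol/h = 2ξ₁ + 1ξ₂.
Selectivity: 1ξ₁ / (1ξ₂) = 1.25 → ξ₁ = 1.25 ξ₂.
Substitute: (2·1.25 + 1) ξ₂ = 135.3 → ξ₂ = 38.66 kmol/h, ξ₁ = 48.32 kmol/h.
Outlet amounts (n = n₀ + Σ ν·ξ):
  F: 559.1 − 2(48.32) − 1(38.66) = 423.8
  D: 0 + 1(48.32) = 48.32
  E: 0 + 1(38.66) = 38.66
  A: 0 + 1(38.66) = 38.66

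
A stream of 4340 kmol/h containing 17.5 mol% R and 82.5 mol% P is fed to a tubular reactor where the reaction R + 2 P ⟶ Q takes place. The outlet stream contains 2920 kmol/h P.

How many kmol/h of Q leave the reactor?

For P: n = n₀ − 2ξ → 2920 = 3580 − 2ξ, giving ξ = 330.2 kmol/h.
Outlet amounts (n = n₀ + ν ξ):
  R: 759.5 − 1(330.2) = 429.2
  P: 3580 − 2(330.2) = 2920
  Q: 0 + 1(330.2) = 330.2

330 kmol/h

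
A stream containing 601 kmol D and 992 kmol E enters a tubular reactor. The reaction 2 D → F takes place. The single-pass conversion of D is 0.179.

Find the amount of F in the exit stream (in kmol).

53.8 kmol

D reacted = 0.179 × 601 = 107.6 kmol; ν_D = −2, so ξ = 107.6/2 = 53.79 kmol.
Outlet amounts (n = n₀ + ν ξ):
  D: 601 − 2(53.79) = 493.4
  F: 0 + 1(53.79) = 53.79
  E: 992 (inert)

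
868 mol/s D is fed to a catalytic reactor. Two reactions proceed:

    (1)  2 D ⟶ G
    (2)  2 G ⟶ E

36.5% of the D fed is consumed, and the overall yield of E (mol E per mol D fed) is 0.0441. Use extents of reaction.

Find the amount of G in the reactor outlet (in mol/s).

81.9 mol/s

Conversion of D: D consumed = 2ξ₁ = 0.365 × 868 → ξ₁ = 158.4 mol/s.
Yield of E: 1ξ₂ / 868 = 0.0441 → ξ₂ = 38.28 mol/s.
Outlet amounts (n = n₀ + Σ ν·ξ):
  D: 868 − 2(158.4) = 551.2
  G: 0 + 1(158.4) − 2(38.28) = 81.85
  E: 0 + 1(38.28) = 38.28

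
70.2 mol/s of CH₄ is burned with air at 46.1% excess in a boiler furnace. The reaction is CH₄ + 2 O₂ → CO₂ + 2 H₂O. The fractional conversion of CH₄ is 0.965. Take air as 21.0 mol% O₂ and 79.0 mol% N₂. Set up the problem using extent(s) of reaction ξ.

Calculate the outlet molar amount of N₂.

Stoichiometric O₂ = 2 × 70.2 = 140.4 mol/s; O₂ fed = 140.4 × 1.461 = 205.1 mol/s.
N₂ fed = 205.1 × 79/21 = 771.7 mol/s.
Fuel reacted = 0.965 × 70.2 → ξ = 67.74 mol/s.
Outlet (n = n₀ + ν ξ):
  CH₄: 70.2 − 1(67.74) = 2.457
  O₂: 205.1 − 2(67.74) = 69.64
  N₂: 771.7 (inert)
  CO₂: 0 + 1(67.74) = 67.74
  H₂O: 0 + 2(67.74) = 135.5

772 mol/s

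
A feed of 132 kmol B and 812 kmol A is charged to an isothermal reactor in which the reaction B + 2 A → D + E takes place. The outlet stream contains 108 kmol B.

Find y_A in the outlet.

0.83

For B: n = n₀ − 1ξ → 108 = 132 − 1ξ, giving ξ = 24 kmol.
Outlet amounts (n = n₀ + ν ξ):
  B: 132 − 1(24) = 108
  A: 812 − 2(24) = 764
  D: 0 + 1(24) = 24
  E: 0 + 1(24) = 24
Total out = 920 kmol; y_A = 764 / 920 = 0.8304.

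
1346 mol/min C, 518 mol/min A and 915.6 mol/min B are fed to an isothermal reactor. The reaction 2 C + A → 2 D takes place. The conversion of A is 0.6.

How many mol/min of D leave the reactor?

622 mol/min

A reacted = 0.6 × 518 = 310.8 mol/min; ν_A = −1, so ξ = 310.8/1 = 310.8 mol/min.
Outlet amounts (n = n₀ + ν ξ):
  C: 1346 − 2(310.8) = 724.4
  A: 518 − 1(310.8) = 207.2
  D: 0 + 2(310.8) = 621.6
  B: 915.6 (inert)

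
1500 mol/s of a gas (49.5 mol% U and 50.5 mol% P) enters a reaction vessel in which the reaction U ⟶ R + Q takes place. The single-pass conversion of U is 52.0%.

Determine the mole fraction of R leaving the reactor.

U reacted = 0.52 × 742.5 = 386.1 mol/s; ν_U = −1, so ξ = 386.1/1 = 386.1 mol/s.
Outlet amounts (n = n₀ + ν ξ):
  U: 742.5 − 1(386.1) = 356.4
  R: 0 + 1(386.1) = 386.1
  Q: 0 + 1(386.1) = 386.1
  P: 757.5 (inert)
Total out = 1886 mol/s; y_R = 386.1 / 1886 = 0.2047.

0.205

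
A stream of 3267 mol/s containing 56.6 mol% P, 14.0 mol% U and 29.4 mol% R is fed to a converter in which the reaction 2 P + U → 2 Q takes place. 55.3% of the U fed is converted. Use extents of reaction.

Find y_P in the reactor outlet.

0.446

U reacted = 0.553 × 457.4 = 252.9 mol/s; ν_U = −1, so ξ = 252.9/1 = 252.9 mol/s.
Outlet amounts (n = n₀ + ν ξ):
  P: 1849 − 2(252.9) = 1343
  U: 457.4 − 1(252.9) = 204.4
  Q: 0 + 2(252.9) = 505.9
  R: 960.5 (inert)
Total out = 3014 mol/s; y_P = 1343 / 3014 = 0.4457.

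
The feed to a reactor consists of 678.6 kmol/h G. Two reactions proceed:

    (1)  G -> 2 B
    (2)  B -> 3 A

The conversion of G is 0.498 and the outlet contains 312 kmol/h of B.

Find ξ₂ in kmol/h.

Conversion of G: G consumed = 1ξ₁ = 0.498 × 678.6 → ξ₁ = 337.9 kmol/h.
B balance: n_B = 0 + 2ξ₁ − 1ξ₂ = 312 → ξ₂ = (2·337.9 − 312)/1 = 363.9 kmol/h.
Outlet amounts (n = n₀ + Σ ν·ξ):
  G: 678.6 − 1(337.9) = 340.7
  B: 0 + 2(337.9) − 1(363.9) = 312
  A: 0 + 3(363.9) = 1092

ξ₂ = 364 kmol/h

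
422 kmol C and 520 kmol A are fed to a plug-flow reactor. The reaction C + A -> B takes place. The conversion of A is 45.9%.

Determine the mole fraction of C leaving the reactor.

0.261

A reacted = 0.459 × 520 = 238.7 kmol; ν_A = −1, so ξ = 238.7/1 = 238.7 kmol.
Outlet amounts (n = n₀ + ν ξ):
  C: 422 − 1(238.7) = 183.3
  A: 520 − 1(238.7) = 281.3
  B: 0 + 1(238.7) = 238.7
Total out = 703.3 kmol; y_C = 183.3 / 703.3 = 0.2606.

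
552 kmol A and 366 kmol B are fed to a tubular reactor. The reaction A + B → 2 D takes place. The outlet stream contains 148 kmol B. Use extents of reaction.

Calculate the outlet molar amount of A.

For B: n = n₀ − 1ξ → 148 = 366 − 1ξ, giving ξ = 218 kmol.
Outlet amounts (n = n₀ + ν ξ):
  A: 552 − 1(218) = 334
  B: 366 − 1(218) = 148
  D: 0 + 2(218) = 436

334 kmol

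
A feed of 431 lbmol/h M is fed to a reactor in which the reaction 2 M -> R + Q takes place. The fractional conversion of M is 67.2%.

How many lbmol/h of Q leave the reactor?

M reacted = 0.672 × 431 = 289.6 lbmol/h; ν_M = −2, so ξ = 289.6/2 = 144.8 lbmol/h.
Outlet amounts (n = n₀ + ν ξ):
  M: 431 − 2(144.8) = 141.4
  R: 0 + 1(144.8) = 144.8
  Q: 0 + 1(144.8) = 144.8

145 lbmol/h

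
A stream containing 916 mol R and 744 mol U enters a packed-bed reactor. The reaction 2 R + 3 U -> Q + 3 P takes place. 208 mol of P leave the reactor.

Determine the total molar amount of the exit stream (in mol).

For P: n = n₀ + 3ξ → 208 = 0 + 3ξ, giving ξ = 69.33 mol.
Outlet amounts (n = n₀ + ν ξ):
  R: 916 − 2(69.33) = 777.3
  U: 744 − 3(69.33) = 536
  Q: 0 + 1(69.33) = 69.33
  P: 0 + 3(69.33) = 208
Total out = 777.3 + 536 + 69.33 + 208 = 1591 mol.

1590 mol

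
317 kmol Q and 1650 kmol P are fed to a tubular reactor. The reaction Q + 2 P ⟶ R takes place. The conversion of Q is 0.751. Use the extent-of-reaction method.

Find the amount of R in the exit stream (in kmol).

238 kmol

Q reacted = 0.751 × 317 = 238.1 kmol; ν_Q = −1, so ξ = 238.1/1 = 238.1 kmol.
Outlet amounts (n = n₀ + ν ξ):
  Q: 317 − 1(238.1) = 78.93
  P: 1650 − 2(238.1) = 1174
  R: 0 + 1(238.1) = 238.1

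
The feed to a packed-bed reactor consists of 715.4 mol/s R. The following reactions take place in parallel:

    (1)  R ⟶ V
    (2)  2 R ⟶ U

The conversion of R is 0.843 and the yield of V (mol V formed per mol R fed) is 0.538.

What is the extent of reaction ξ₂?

Yield of V: 1ξ₁ / 715.4 = 0.538 → ξ₁ = 384.9 mol/s.
Conversion of R: 1ξ₁ + 2ξ₂ = 0.843 × 715.4 = 603.1 → ξ₂ = 109.1 mol/s.
Outlet amounts (n = n₀ + Σ ν·ξ):
  R: 715.4 − 1(384.9) − 2(109.1) = 112.3
  V: 0 + 1(384.9) = 384.9
  U: 0 + 1(109.1) = 109.1

ξ₂ = 109 mol/s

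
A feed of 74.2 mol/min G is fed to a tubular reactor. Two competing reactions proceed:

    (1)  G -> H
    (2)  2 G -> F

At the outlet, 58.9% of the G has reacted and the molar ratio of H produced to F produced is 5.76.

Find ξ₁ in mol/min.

Conversion of G: G consumed = 0.589 × 74.2 = 43.7 mol/min = 1ξ₁ + 2ξ₂.
Selectivity: 1ξ₁ / (1ξ₂) = 5.76 → ξ₁ = 5.76 ξ₂.
Substitute: (1·5.76 + 2) ξ₂ = 43.7 → ξ₂ = 5.632 mol/min, ξ₁ = 32.44 mol/min.
Outlet amounts (n = n₀ + Σ ν·ξ):
  G: 74.2 − 1(32.44) − 2(5.632) = 30.5
  H: 0 + 1(32.44) = 32.44
  F: 0 + 1(5.632) = 5.632

ξ₁ = 32.4 mol/min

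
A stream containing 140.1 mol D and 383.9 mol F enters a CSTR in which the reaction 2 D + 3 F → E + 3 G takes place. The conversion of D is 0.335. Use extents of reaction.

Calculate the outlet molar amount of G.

70.4 mol

D reacted = 0.335 × 140.1 = 46.93 mol; ν_D = −2, so ξ = 46.93/2 = 23.47 mol.
Outlet amounts (n = n₀ + ν ξ):
  D: 140.1 − 2(23.47) = 93.17
  F: 383.9 − 3(23.47) = 313.5
  E: 0 + 1(23.47) = 23.47
  G: 0 + 3(23.47) = 70.4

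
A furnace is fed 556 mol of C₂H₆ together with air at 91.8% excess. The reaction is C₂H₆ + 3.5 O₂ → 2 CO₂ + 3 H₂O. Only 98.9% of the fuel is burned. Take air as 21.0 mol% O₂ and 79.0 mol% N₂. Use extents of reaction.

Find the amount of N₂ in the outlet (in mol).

Stoichiometric O₂ = 3.5 × 556 = 1946 mol; O₂ fed = 1946 × 1.918 = 3732 mol.
N₂ fed = 3732 × 79/21 = 14040 mol.
Fuel reacted = 0.989 × 556 → ξ = 549.9 mol.
Outlet (n = n₀ + ν ξ):
  C₂H₆: 556 − 1(549.9) = 6.116
  O₂: 3732 − 3.5(549.9) = 1808
  N₂: 14040 (inert)
  CO₂: 0 + 2(549.9) = 1100
  H₂O: 0 + 3(549.9) = 1650

14000 mol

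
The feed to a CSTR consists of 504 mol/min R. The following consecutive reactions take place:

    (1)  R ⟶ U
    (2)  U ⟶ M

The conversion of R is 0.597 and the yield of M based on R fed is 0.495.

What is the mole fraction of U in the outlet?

0.102

Conversion of R: R consumed = 1ξ₁ = 0.597 × 504 → ξ₁ = 300.9 mol/min.
Yield of M: 1ξ₂ / 504 = 0.495 → ξ₂ = 249.5 mol/min.
Outlet amounts (n = n₀ + Σ ν·ξ):
  R: 504 − 1(300.9) = 203.1
  U: 0 + 1(300.9) − 1(249.5) = 51.41
  M: 0 + 1(249.5) = 249.5
Total out = 504 mol/min; y_U = 51.41 / 504 = 0.102.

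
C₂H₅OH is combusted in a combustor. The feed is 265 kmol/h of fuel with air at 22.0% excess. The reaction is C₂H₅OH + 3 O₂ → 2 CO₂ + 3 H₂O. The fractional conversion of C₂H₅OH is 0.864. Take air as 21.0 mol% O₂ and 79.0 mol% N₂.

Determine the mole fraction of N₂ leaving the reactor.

Stoichiometric O₂ = 3 × 265 = 795 kmol/h; O₂ fed = 795 × 1.220 = 969.9 kmol/h.
N₂ fed = 969.9 × 79/21 = 3649 kmol/h.
Fuel reacted = 0.864 × 265 → ξ = 229 kmol/h.
Outlet (n = n₀ + ν ξ):
  C₂H₅OH: 265 − 1(229) = 36.04
  O₂: 969.9 − 3(229) = 283
  N₂: 3649 (inert)
  CO₂: 0 + 2(229) = 457.9
  H₂O: 0 + 3(229) = 686.9
Total out = 5113 kmol/h; y_N₂ = 3649 / 5113 = 0.7137.

0.714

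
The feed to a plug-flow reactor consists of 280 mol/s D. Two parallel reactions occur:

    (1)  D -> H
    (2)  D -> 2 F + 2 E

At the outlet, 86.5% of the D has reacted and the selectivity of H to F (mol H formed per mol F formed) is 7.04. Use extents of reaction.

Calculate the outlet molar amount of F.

32.1 mol/s

Conversion of D: D consumed = 0.865 × 280 = 242.2 mol/s = 1ξ₁ + 1ξ₂.
Selectivity: 1ξ₁ / (2ξ₂) = 7.04 → ξ₁ = 14.08 ξ₂.
Substitute: (1·14.08 + 1) ξ₂ = 242.2 → ξ₂ = 16.06 mol/s, ξ₁ = 226.1 mol/s.
Outlet amounts (n = n₀ + Σ ν·ξ):
  D: 280 − 1(226.1) − 1(16.06) = 37.8
  H: 0 + 1(226.1) = 226.1
  F: 0 + 2(16.06) = 32.12
  E: 0 + 2(16.06) = 32.12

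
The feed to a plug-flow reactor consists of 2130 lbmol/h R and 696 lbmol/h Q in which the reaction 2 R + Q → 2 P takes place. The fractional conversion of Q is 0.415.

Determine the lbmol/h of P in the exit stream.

Q reacted = 0.415 × 696 = 288.8 lbmol/h; ν_Q = −1, so ξ = 288.8/1 = 288.8 lbmol/h.
Outlet amounts (n = n₀ + ν ξ):
  R: 2130 − 2(288.8) = 1552
  Q: 696 − 1(288.8) = 407.2
  P: 0 + 2(288.8) = 577.7

578 lbmol/h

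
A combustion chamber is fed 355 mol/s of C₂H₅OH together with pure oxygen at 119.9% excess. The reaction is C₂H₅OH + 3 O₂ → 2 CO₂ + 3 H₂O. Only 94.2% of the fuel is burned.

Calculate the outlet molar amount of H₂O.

Stoichiometric O₂ = 3 × 355 = 1065 mol/s; O₂ fed = 1065 × 2.199 = 2342 mol/s.
Fuel reacted = 0.942 × 355 → ξ = 334.4 mol/s.
Outlet (n = n₀ + ν ξ):
  C₂H₅OH: 355 − 1(334.4) = 20.59
  O₂: 2342 − 3(334.4) = 1339
  CO₂: 0 + 2(334.4) = 668.8
  H₂O: 0 + 3(334.4) = 1003

1000 mol/s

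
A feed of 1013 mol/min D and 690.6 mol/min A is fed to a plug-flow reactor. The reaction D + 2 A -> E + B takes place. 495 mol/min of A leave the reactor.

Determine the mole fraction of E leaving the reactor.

0.0609

For A: n = n₀ − 2ξ → 495 = 690.6 − 2ξ, giving ξ = 97.8 mol/min.
Outlet amounts (n = n₀ + ν ξ):
  D: 1013 − 1(97.8) = 915.2
  A: 690.6 − 2(97.8) = 495
  E: 0 + 1(97.8) = 97.8
  B: 0 + 1(97.8) = 97.8
Total out = 1606 mol/min; y_E = 97.8 / 1606 = 0.0609.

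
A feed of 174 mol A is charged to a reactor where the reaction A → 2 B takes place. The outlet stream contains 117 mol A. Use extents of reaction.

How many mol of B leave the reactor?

For A: n = n₀ − 1ξ → 117 = 174 − 1ξ, giving ξ = 57 mol.
Outlet amounts (n = n₀ + ν ξ):
  A: 174 − 1(57) = 117
  B: 0 + 2(57) = 114

114 mol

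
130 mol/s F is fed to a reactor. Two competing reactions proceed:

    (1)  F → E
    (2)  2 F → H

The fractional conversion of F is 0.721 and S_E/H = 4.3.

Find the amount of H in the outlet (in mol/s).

Conversion of F: F consumed = 0.721 × 130 = 93.73 mol/s = 1ξ₁ + 2ξ₂.
Selectivity: 1ξ₁ / (1ξ₂) = 4.3 → ξ₁ = 4.3 ξ₂.
Substitute: (1·4.3 + 2) ξ₂ = 93.73 → ξ₂ = 14.88 mol/s, ξ₁ = 63.97 mol/s.
Outlet amounts (n = n₀ + Σ ν·ξ):
  F: 130 − 1(63.97) − 2(14.88) = 36.27
  E: 0 + 1(63.97) = 63.97
  H: 0 + 1(14.88) = 14.88

14.9 mol/s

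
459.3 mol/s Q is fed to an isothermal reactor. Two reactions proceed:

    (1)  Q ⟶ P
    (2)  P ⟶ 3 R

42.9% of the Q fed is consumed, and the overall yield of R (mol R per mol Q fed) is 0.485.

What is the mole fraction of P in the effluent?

0.202

Conversion of Q: Q consumed = 1ξ₁ = 0.429 × 459.3 → ξ₁ = 197 mol/s.
Yield of R: 3ξ₂ / 459.3 = 0.485 → ξ₂ = 74.25 mol/s.
Outlet amounts (n = n₀ + Σ ν·ξ):
  Q: 459.3 − 1(197) = 262.3
  P: 0 + 1(197) − 1(74.25) = 122.8
  R: 0 + 3(74.25) = 222.8
Total out = 607.8 mol/s; y_P = 122.8 / 607.8 = 0.202.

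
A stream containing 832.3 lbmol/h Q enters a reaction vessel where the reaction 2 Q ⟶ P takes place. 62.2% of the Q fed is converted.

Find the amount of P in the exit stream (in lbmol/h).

Q reacted = 0.622 × 832.3 = 517.7 lbmol/h; ν_Q = −2, so ξ = 517.7/2 = 258.8 lbmol/h.
Outlet amounts (n = n₀ + ν ξ):
  Q: 832.3 − 2(258.8) = 314.6
  P: 0 + 1(258.8) = 258.8

259 lbmol/h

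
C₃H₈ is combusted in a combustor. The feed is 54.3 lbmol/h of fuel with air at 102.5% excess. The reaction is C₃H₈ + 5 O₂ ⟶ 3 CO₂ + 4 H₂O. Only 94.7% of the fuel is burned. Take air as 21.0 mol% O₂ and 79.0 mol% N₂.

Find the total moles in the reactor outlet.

2720 lbmol/h

Stoichiometric O₂ = 5 × 54.3 = 271.5 lbmol/h; O₂ fed = 271.5 × 2.025 = 549.8 lbmol/h.
N₂ fed = 549.8 × 79/21 = 2068 lbmol/h.
Fuel reacted = 0.947 × 54.3 → ξ = 51.42 lbmol/h.
Outlet (n = n₀ + ν ξ):
  C₃H₈: 54.3 − 1(51.42) = 2.878
  O₂: 549.8 − 5(51.42) = 292.7
  N₂: 2068 (inert)
  CO₂: 0 + 3(51.42) = 154.3
  H₂O: 0 + 4(51.42) = 205.7
Total out = 2.878 + 292.7 + 2068 + 154.3 + 205.7 = 2724 lbmol/h.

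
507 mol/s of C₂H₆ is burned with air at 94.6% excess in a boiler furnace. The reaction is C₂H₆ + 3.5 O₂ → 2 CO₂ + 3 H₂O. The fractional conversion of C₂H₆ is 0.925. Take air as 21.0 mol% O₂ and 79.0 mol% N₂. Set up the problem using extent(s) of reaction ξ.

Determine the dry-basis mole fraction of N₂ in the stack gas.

Stoichiometric O₂ = 3.5 × 507 = 1774 mol/s; O₂ fed = 1774 × 1.946 = 3453 mol/s.
N₂ fed = 3453 × 79/21 = 12990 mol/s.
Fuel reacted = 0.925 × 507 → ξ = 469 mol/s.
Outlet (n = n₀ + ν ξ):
  C₂H₆: 507 − 1(469) = 38.02
  O₂: 3453 − 3.5(469) = 1812
  N₂: 12990 (inert)
  CO₂: 0 + 2(469) = 938
  H₂O: 0 + 3(469) = 1407
Dry total = 15780 mol/s; y_N₂ (dry) = 12990 / 15780 = 0.8233.

0.823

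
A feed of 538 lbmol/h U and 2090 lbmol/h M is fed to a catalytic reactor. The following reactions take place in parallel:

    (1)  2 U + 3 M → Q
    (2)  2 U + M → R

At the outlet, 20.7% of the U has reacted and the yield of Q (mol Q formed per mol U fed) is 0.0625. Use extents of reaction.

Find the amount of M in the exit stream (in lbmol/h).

Yield of Q: 1ξ₁ / 538 = 0.0625 → ξ₁ = 33.62 lbmol/h.
Conversion of U: 2ξ₁ + 2ξ₂ = 0.207 × 538 = 111.4 → ξ₂ = 22.06 lbmol/h.
Outlet amounts (n = n₀ + Σ ν·ξ):
  U: 538 − 2(33.62) − 2(22.06) = 426.6
  M: 2090 − 3(33.62) − 1(22.06) = 1967
  Q: 0 + 1(33.62) = 33.62
  R: 0 + 1(22.06) = 22.06

1970 lbmol/h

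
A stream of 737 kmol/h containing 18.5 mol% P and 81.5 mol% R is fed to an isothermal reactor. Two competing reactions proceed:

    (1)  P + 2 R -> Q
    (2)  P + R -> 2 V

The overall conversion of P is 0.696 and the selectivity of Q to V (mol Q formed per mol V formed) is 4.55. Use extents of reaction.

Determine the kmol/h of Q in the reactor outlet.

85.5 kmol/h

Conversion of P: P consumed = 0.696 × 136.3 = 94.9 kmol/h = 1ξ₁ + 1ξ₂.
Selectivity: 1ξ₁ / (2ξ₂) = 4.55 → ξ₁ = 9.1 ξ₂.
Substitute: (1·9.1 + 1) ξ₂ = 94.9 → ξ₂ = 9.396 kmol/h, ξ₁ = 85.5 kmol/h.
Outlet amounts (n = n₀ + Σ ν·ξ):
  P: 136.3 − 1(85.5) − 1(9.396) = 41.45
  R: 600.7 − 2(85.5) − 1(9.396) = 420.3
  Q: 0 + 1(85.5) = 85.5
  V: 0 + 2(9.396) = 18.79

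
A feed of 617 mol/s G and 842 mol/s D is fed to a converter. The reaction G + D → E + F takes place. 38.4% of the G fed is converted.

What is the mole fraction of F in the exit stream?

0.162

G reacted = 0.384 × 617 = 236.9 mol/s; ν_G = −1, so ξ = 236.9/1 = 236.9 mol/s.
Outlet amounts (n = n₀ + ν ξ):
  G: 617 − 1(236.9) = 380.1
  D: 842 − 1(236.9) = 605.1
  E: 0 + 1(236.9) = 236.9
  F: 0 + 1(236.9) = 236.9
Total out = 1459 mol/s; y_F = 236.9 / 1459 = 0.1624.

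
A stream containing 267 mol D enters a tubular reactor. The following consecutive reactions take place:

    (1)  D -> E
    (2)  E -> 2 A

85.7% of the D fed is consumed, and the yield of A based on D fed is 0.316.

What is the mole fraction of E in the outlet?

0.604

Conversion of D: D consumed = 1ξ₁ = 0.857 × 267 → ξ₁ = 228.8 mol.
Yield of A: 2ξ₂ / 267 = 0.316 → ξ₂ = 42.19 mol.
Outlet amounts (n = n₀ + Σ ν·ξ):
  D: 267 − 1(228.8) = 38.18
  E: 0 + 1(228.8) − 1(42.19) = 186.6
  A: 0 + 2(42.19) = 84.37
Total out = 309.2 mol; y_E = 186.6 / 309.2 = 0.6036.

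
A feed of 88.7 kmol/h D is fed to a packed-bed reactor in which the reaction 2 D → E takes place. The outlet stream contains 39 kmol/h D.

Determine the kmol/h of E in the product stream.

For D: n = n₀ − 2ξ → 39 = 88.7 − 2ξ, giving ξ = 24.85 kmol/h.
Outlet amounts (n = n₀ + ν ξ):
  D: 88.7 − 2(24.85) = 39
  E: 0 + 1(24.85) = 24.85

24.9 kmol/h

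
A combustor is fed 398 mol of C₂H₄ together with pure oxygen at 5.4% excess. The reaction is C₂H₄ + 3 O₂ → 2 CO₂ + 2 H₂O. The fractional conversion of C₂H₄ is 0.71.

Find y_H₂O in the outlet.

Stoichiometric O₂ = 3 × 398 = 1194 mol; O₂ fed = 1194 × 1.054 = 1258 mol.
Fuel reacted = 0.71 × 398 → ξ = 282.6 mol.
Outlet (n = n₀ + ν ξ):
  C₂H₄: 398 − 1(282.6) = 115.4
  O₂: 1258 − 3(282.6) = 410.7
  CO₂: 0 + 2(282.6) = 565.2
  H₂O: 0 + 2(282.6) = 565.2
Total out = 1656 mol; y_H₂O = 565.2 / 1656 = 0.3412.

0.341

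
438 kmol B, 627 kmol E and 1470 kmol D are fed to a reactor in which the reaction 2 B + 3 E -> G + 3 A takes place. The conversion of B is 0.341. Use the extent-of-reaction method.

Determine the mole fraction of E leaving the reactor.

0.164

B reacted = 0.341 × 438 = 149.4 kmol; ν_B = −2, so ξ = 149.4/2 = 74.68 kmol.
Outlet amounts (n = n₀ + ν ξ):
  B: 438 − 2(74.68) = 288.6
  E: 627 − 3(74.68) = 403
  G: 0 + 1(74.68) = 74.68
  A: 0 + 3(74.68) = 224
  D: 1470 (inert)
Total out = 2460 kmol; y_E = 403 / 2460 = 0.1638.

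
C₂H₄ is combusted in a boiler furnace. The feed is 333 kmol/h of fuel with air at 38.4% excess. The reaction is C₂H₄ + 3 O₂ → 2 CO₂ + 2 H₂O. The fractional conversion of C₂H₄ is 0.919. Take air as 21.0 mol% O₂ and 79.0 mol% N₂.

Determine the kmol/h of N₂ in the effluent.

Stoichiometric O₂ = 3 × 333 = 999 kmol/h; O₂ fed = 999 × 1.384 = 1383 kmol/h.
N₂ fed = 1383 × 79/21 = 5201 kmol/h.
Fuel reacted = 0.919 × 333 → ξ = 306 kmol/h.
Outlet (n = n₀ + ν ξ):
  C₂H₄: 333 − 1(306) = 26.97
  O₂: 1383 − 3(306) = 464.5
  N₂: 5201 (inert)
  CO₂: 0 + 2(306) = 612.1
  H₂O: 0 + 2(306) = 612.1

5200 kmol/h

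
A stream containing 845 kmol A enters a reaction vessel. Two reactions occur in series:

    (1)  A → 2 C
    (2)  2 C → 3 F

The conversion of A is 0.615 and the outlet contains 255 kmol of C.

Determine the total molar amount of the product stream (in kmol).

1760 kmol

Conversion of A: A consumed = 1ξ₁ = 0.615 × 845 → ξ₁ = 519.7 kmol.
C balance: n_C = 0 + 2ξ₁ − 2ξ₂ = 255 → ξ₂ = (2·519.7 − 255)/2 = 392.2 kmol.
Outlet amounts (n = n₀ + Σ ν·ξ):
  A: 845 − 1(519.7) = 325.3
  C: 0 + 2(519.7) − 2(392.2) = 255
  F: 0 + 3(392.2) = 1177
Total out = 325.3 + 255 + 1177 = 1757 kmol.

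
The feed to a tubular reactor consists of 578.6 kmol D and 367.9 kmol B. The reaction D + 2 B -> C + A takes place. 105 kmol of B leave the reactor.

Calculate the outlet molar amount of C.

131 kmol

For B: n = n₀ − 2ξ → 105 = 367.9 − 2ξ, giving ξ = 131.4 kmol.
Outlet amounts (n = n₀ + ν ξ):
  D: 578.6 − 1(131.4) = 447.2
  B: 367.9 − 2(131.4) = 105
  C: 0 + 1(131.4) = 131.4
  A: 0 + 1(131.4) = 131.4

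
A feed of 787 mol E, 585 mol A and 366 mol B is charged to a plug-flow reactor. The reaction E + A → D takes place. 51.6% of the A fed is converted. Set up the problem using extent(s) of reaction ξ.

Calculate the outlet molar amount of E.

A reacted = 0.516 × 585 = 301.9 mol; ν_A = −1, so ξ = 301.9/1 = 301.9 mol.
Outlet amounts (n = n₀ + ν ξ):
  E: 787 − 1(301.9) = 485.1
  A: 585 − 1(301.9) = 283.1
  D: 0 + 1(301.9) = 301.9
  B: 366 (inert)

485 mol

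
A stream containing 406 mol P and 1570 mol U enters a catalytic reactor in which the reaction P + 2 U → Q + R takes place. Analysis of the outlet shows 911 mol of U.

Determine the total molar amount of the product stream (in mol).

1650 mol

For U: n = n₀ − 2ξ → 911 = 1570 − 2ξ, giving ξ = 329.5 mol.
Outlet amounts (n = n₀ + ν ξ):
  P: 406 − 1(329.5) = 76.5
  U: 1570 − 2(329.5) = 911
  Q: 0 + 1(329.5) = 329.5
  R: 0 + 1(329.5) = 329.5
Total out = 76.5 + 911 + 329.5 + 329.5 = 1646 mol.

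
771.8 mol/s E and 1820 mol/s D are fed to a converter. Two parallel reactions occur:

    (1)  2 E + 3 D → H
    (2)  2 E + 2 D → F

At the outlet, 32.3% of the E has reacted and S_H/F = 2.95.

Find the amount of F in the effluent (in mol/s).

Conversion of E: E consumed = 0.323 × 771.8 = 249.3 mol/s = 2ξ₁ + 2ξ₂.
Selectivity: 1ξ₁ / (1ξ₂) = 2.95 → ξ₁ = 2.95 ξ₂.
Substitute: (2·2.95 + 2) ξ₂ = 249.3 → ξ₂ = 31.56 mol/s, ξ₁ = 93.09 mol/s.
Outlet amounts (n = n₀ + Σ ν·ξ):
  E: 771.8 − 2(93.09) − 2(31.56) = 522.5
  D: 1820 − 3(93.09) − 2(31.56) = 1478
  H: 0 + 1(93.09) = 93.09
  F: 0 + 1(31.56) = 31.56

31.6 mol/s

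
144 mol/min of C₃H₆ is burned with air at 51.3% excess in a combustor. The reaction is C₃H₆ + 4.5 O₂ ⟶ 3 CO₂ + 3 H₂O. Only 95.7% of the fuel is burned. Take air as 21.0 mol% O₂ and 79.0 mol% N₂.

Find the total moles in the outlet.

4880 mol/min

Stoichiometric O₂ = 4.5 × 144 = 648 mol/min; O₂ fed = 648 × 1.513 = 980.4 mol/min.
N₂ fed = 980.4 × 79/21 = 3688 mol/min.
Fuel reacted = 0.957 × 144 → ξ = 137.8 mol/min.
Outlet (n = n₀ + ν ξ):
  C₃H₆: 144 − 1(137.8) = 6.192
  O₂: 980.4 − 4.5(137.8) = 360.3
  N₂: 3688 (inert)
  CO₂: 0 + 3(137.8) = 413.4
  H₂O: 0 + 3(137.8) = 413.4
Total out = 6.192 + 360.3 + 3688 + 413.4 + 413.4 = 4882 mol/min.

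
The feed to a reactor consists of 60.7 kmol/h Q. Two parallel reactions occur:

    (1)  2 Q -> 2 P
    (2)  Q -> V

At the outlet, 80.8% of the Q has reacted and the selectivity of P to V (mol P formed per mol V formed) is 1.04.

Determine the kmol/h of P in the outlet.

Conversion of Q: Q consumed = 0.808 × 60.7 = 49.05 kmol/h = 2ξ₁ + 1ξ₂.
Selectivity: 2ξ₁ / (1ξ₂) = 1.04 → ξ₁ = 0.52 ξ₂.
Substitute: (2·0.52 + 1) ξ₂ = 49.05 → ξ₂ = 24.04 kmol/h, ξ₁ = 12.5 kmol/h.
Outlet amounts (n = n₀ + Σ ν·ξ):
  Q: 60.7 − 2(12.5) − 1(24.04) = 11.65
  P: 0 + 2(12.5) = 25
  V: 0 + 1(24.04) = 24.04

25 kmol/h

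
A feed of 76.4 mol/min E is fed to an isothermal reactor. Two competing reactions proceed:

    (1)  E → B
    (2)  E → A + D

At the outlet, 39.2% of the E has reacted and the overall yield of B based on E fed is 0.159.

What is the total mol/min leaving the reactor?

Yield of B: 1ξ₁ / 76.4 = 0.159 → ξ₁ = 12.15 mol/min.
Conversion of E: 1ξ₁ + 1ξ₂ = 0.392 × 76.4 = 29.95 → ξ₂ = 17.8 mol/min.
Outlet amounts (n = n₀ + Σ ν·ξ):
  E: 76.4 − 1(12.15) − 1(17.8) = 46.45
  B: 0 + 1(12.15) = 12.15
  A: 0 + 1(17.8) = 17.8
  D: 0 + 1(17.8) = 17.8
Total out = 46.45 + 12.15 + 17.8 + 17.8 = 94.2 mol/min.

94.2 mol/min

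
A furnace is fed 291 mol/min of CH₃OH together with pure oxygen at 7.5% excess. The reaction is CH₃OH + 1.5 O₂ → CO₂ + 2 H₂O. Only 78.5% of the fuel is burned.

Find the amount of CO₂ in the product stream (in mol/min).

228 mol/min

Stoichiometric O₂ = 1.5 × 291 = 436.5 mol/min; O₂ fed = 436.5 × 1.075 = 469.2 mol/min.
Fuel reacted = 0.785 × 291 → ξ = 228.4 mol/min.
Outlet (n = n₀ + ν ξ):
  CH₃OH: 291 − 1(228.4) = 62.56
  O₂: 469.2 − 1.5(228.4) = 126.6
  CO₂: 0 + 1(228.4) = 228.4
  H₂O: 0 + 2(228.4) = 456.9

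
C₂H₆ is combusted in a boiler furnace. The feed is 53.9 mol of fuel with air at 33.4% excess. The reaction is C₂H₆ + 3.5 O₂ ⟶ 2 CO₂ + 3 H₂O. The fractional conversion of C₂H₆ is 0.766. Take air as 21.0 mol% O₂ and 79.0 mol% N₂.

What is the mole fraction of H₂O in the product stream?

0.0973

Stoichiometric O₂ = 3.5 × 53.9 = 188.7 mol; O₂ fed = 188.7 × 1.334 = 251.7 mol.
N₂ fed = 251.7 × 79/21 = 946.7 mol.
Fuel reacted = 0.766 × 53.9 → ξ = 41.29 mol.
Outlet (n = n₀ + ν ξ):
  C₂H₆: 53.9 − 1(41.29) = 12.61
  O₂: 251.7 − 3.5(41.29) = 107.2
  N₂: 946.7 (inert)
  CO₂: 0 + 2(41.29) = 82.57
  H₂O: 0 + 3(41.29) = 123.9
Total out = 1273 mol; y_H₂O = 123.9 / 1273 = 0.09731.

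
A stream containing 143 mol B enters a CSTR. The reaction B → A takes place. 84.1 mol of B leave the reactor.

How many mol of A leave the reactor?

For B: n = n₀ − 1ξ → 84.1 = 143 − 1ξ, giving ξ = 58.9 mol.
Outlet amounts (n = n₀ + ν ξ):
  B: 143 − 1(58.9) = 84.1
  A: 0 + 1(58.9) = 58.9

58.9 mol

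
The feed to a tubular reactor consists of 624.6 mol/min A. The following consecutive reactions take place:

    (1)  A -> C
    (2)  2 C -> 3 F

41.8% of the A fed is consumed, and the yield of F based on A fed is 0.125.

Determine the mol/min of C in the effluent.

Conversion of A: A consumed = 1ξ₁ = 0.418 × 624.6 → ξ₁ = 261.1 mol/min.
Yield of F: 3ξ₂ / 624.6 = 0.125 → ξ₂ = 26.03 mol/min.
Outlet amounts (n = n₀ + Σ ν·ξ):
  A: 624.6 − 1(261.1) = 363.5
  C: 0 + 1(261.1) − 2(26.03) = 209
  F: 0 + 3(26.03) = 78.08

209 mol/min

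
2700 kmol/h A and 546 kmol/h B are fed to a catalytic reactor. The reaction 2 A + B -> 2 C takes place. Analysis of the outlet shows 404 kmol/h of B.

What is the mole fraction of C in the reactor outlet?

For B: n = n₀ − 1ξ → 404 = 546 − 1ξ, giving ξ = 142 kmol/h.
Outlet amounts (n = n₀ + ν ξ):
  A: 2700 − 2(142) = 2416
  B: 546 − 1(142) = 404
  C: 0 + 2(142) = 284
Total out = 3104 kmol/h; y_C = 284 / 3104 = 0.09149.

0.0915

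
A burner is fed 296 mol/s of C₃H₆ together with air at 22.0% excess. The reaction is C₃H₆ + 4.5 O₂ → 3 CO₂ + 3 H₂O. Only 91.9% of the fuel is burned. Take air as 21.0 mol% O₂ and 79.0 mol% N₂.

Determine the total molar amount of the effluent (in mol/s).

Stoichiometric O₂ = 4.5 × 296 = 1332 mol/s; O₂ fed = 1332 × 1.220 = 1625 mol/s.
N₂ fed = 1625 × 79/21 = 6113 mol/s.
Fuel reacted = 0.919 × 296 → ξ = 272 mol/s.
Outlet (n = n₀ + ν ξ):
  C₃H₆: 296 − 1(272) = 23.98
  O₂: 1625 − 4.5(272) = 400.9
  N₂: 6113 (inert)
  CO₂: 0 + 3(272) = 816.1
  H₂O: 0 + 3(272) = 816.1
Total out = 23.98 + 400.9 + 6113 + 816.1 + 816.1 = 8170 mol/s.

8170 mol/s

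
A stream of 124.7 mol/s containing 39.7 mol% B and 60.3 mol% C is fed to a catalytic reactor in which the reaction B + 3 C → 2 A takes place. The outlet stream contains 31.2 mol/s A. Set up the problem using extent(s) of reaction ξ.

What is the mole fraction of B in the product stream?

0.363

For A: n = n₀ + 2ξ → 31.2 = 0 + 2ξ, giving ξ = 15.6 mol/s.
Outlet amounts (n = n₀ + ν ξ):
  B: 49.51 − 1(15.6) = 33.91
  C: 75.19 − 3(15.6) = 28.39
  A: 0 + 2(15.6) = 31.2
Total out = 93.5 mol/s; y_B = 33.91 / 93.5 = 0.3626.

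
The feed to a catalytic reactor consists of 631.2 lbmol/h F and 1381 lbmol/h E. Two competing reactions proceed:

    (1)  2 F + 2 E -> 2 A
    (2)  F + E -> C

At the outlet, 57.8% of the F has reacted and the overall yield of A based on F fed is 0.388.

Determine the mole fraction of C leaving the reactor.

0.0728

Yield of A: 2ξ₁ / 631.2 = 0.388 → ξ₁ = 122.5 lbmol/h.
Conversion of F: 2ξ₁ + 1ξ₂ = 0.578 × 631.2 = 364.8 → ξ₂ = 119.9 lbmol/h.
Outlet amounts (n = n₀ + Σ ν·ξ):
  F: 631.2 − 2(122.5) − 1(119.9) = 266.4
  E: 1381 − 2(122.5) − 1(119.9) = 1016
  A: 0 + 2(122.5) = 244.9
  C: 0 + 1(119.9) = 119.9
Total out = 1647 lbmol/h; y_C = 119.9 / 1647 = 0.0728.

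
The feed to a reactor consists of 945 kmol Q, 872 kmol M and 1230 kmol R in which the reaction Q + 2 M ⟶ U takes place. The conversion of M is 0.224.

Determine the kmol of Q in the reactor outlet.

M reacted = 0.224 × 872 = 195.3 kmol; ν_M = −2, so ξ = 195.3/2 = 97.66 kmol.
Outlet amounts (n = n₀ + ν ξ):
  Q: 945 − 1(97.66) = 847.3
  M: 872 − 2(97.66) = 676.7
  U: 0 + 1(97.66) = 97.66
  R: 1230 (inert)

847 kmol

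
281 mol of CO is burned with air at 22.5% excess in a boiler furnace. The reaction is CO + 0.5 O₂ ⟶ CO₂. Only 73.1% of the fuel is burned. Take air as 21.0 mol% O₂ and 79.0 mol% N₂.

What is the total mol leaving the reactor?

998 mol

Stoichiometric O₂ = 0.5 × 281 = 140.5 mol; O₂ fed = 140.5 × 1.225 = 172.1 mol.
N₂ fed = 172.1 × 79/21 = 647.5 mol.
Fuel reacted = 0.731 × 281 → ξ = 205.4 mol.
Outlet (n = n₀ + ν ξ):
  CO: 281 − 1(205.4) = 75.59
  O₂: 172.1 − 0.5(205.4) = 69.41
  N₂: 647.5 (inert)
  CO₂: 0 + 1(205.4) = 205.4
Total out = 75.59 + 69.41 + 647.5 + 205.4 = 997.9 mol.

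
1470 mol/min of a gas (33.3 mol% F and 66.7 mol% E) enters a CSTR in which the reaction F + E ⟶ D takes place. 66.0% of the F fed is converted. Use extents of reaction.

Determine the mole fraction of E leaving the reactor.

0.573

F reacted = 0.66 × 489.5 = 323.1 mol/min; ν_F = −1, so ξ = 323.1/1 = 323.1 mol/min.
Outlet amounts (n = n₀ + ν ξ):
  F: 489.5 − 1(323.1) = 166.4
  E: 980.5 − 1(323.1) = 657.4
  D: 0 + 1(323.1) = 323.1
Total out = 1147 mol/min; y_E = 657.4 / 1147 = 0.5732.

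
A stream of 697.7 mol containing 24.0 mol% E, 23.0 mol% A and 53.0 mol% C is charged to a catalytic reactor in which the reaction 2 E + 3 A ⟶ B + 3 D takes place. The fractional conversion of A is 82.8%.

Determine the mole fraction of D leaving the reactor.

A reacted = 0.828 × 160.5 = 132.9 mol; ν_A = −3, so ξ = 132.9/3 = 44.29 mol.
Outlet amounts (n = n₀ + ν ξ):
  E: 167.4 − 2(44.29) = 78.87
  A: 160.5 − 3(44.29) = 27.6
  B: 0 + 1(44.29) = 44.29
  D: 0 + 3(44.29) = 132.9
  C: 369.8 (inert)
Total out = 653.4 mol; y_D = 132.9 / 653.4 = 0.2033.

0.203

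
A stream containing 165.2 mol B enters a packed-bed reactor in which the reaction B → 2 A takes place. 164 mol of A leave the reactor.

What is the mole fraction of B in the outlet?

For A: n = n₀ + 2ξ → 164 = 0 + 2ξ, giving ξ = 82 mol.
Outlet amounts (n = n₀ + ν ξ):
  B: 165.2 − 1(82) = 83.2
  A: 0 + 2(82) = 164
Total out = 247.2 mol; y_B = 83.2 / 247.2 = 0.3366.

0.337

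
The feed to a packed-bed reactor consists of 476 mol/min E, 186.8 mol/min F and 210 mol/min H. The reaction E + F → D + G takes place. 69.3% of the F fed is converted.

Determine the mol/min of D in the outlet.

F reacted = 0.693 × 186.8 = 129.5 mol/min; ν_F = −1, so ξ = 129.5/1 = 129.5 mol/min.
Outlet amounts (n = n₀ + ν ξ):
  E: 476 − 1(129.5) = 346.5
  F: 186.8 − 1(129.5) = 57.35
  D: 0 + 1(129.5) = 129.5
  G: 0 + 1(129.5) = 129.5
  H: 210 (inert)

129 mol/min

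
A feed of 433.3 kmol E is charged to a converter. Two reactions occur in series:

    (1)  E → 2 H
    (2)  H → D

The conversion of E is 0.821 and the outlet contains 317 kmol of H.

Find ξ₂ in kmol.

Conversion of E: E consumed = 1ξ₁ = 0.821 × 433.3 → ξ₁ = 355.7 kmol.
H balance: n_H = 0 + 2ξ₁ − 1ξ₂ = 317 → ξ₂ = (2·355.7 − 317)/1 = 394.5 kmol.
Outlet amounts (n = n₀ + Σ ν·ξ):
  E: 433.3 − 1(355.7) = 77.56
  H: 0 + 2(355.7) − 1(394.5) = 317
  D: 0 + 1(394.5) = 394.5

ξ₂ = 394 kmol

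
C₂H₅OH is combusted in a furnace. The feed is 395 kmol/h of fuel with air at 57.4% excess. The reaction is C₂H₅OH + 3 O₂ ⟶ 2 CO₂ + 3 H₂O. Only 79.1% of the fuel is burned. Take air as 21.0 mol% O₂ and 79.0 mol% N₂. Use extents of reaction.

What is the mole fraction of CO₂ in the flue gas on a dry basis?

Stoichiometric O₂ = 3 × 395 = 1185 kmol/h; O₂ fed = 1185 × 1.574 = 1865 kmol/h.
N₂ fed = 1865 × 79/21 = 7017 kmol/h.
Fuel reacted = 0.791 × 395 → ξ = 312.4 kmol/h.
Outlet (n = n₀ + ν ξ):
  C₂H₅OH: 395 − 1(312.4) = 82.56
  O₂: 1865 − 3(312.4) = 927.9
  N₂: 7017 (inert)
  CO₂: 0 + 2(312.4) = 624.9
  H₂O: 0 + 3(312.4) = 937.3
Dry total = 8652 kmol/h; y_CO₂ (dry) = 624.9 / 8652 = 0.07223.

0.0722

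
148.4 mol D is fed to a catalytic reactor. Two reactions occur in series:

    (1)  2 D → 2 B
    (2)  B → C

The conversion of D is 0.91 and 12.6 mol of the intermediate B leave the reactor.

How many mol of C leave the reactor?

122 mol

Conversion of D: D consumed = 2ξ₁ = 0.91 × 148.4 → ξ₁ = 67.52 mol.
B balance: n_B = 0 + 2ξ₁ − 1ξ₂ = 12.6 → ξ₂ = (2·67.52 − 12.6)/1 = 122.4 mol.
Outlet amounts (n = n₀ + Σ ν·ξ):
  D: 148.4 − 2(67.52) = 13.36
  B: 0 + 2(67.52) − 1(122.4) = 12.6
  C: 0 + 1(122.4) = 122.4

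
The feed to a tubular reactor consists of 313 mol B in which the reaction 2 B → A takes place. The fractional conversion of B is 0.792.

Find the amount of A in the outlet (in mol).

124 mol

B reacted = 0.792 × 313 = 247.9 mol; ν_B = −2, so ξ = 247.9/2 = 123.9 mol.
Outlet amounts (n = n₀ + ν ξ):
  B: 313 − 2(123.9) = 65.1
  A: 0 + 1(123.9) = 123.9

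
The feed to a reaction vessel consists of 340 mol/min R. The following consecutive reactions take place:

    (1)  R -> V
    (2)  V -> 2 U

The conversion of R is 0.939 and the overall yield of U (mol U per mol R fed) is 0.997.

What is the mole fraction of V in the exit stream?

0.294

Conversion of R: R consumed = 1ξ₁ = 0.939 × 340 → ξ₁ = 319.3 mol/min.
Yield of U: 2ξ₂ / 340 = 0.997 → ξ₂ = 169.5 mol/min.
Outlet amounts (n = n₀ + Σ ν·ξ):
  R: 340 − 1(319.3) = 20.74
  V: 0 + 1(319.3) − 1(169.5) = 149.8
  U: 0 + 2(169.5) = 339
Total out = 509.5 mol/min; y_V = 149.8 / 509.5 = 0.294.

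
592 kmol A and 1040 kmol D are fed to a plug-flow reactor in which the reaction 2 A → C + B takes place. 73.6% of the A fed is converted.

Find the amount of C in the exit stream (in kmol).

A reacted = 0.736 × 592 = 435.7 kmol; ν_A = −2, so ξ = 435.7/2 = 217.9 kmol.
Outlet amounts (n = n₀ + ν ξ):
  A: 592 − 2(217.9) = 156.3
  C: 0 + 1(217.9) = 217.9
  B: 0 + 1(217.9) = 217.9
  D: 1040 (inert)

218 kmol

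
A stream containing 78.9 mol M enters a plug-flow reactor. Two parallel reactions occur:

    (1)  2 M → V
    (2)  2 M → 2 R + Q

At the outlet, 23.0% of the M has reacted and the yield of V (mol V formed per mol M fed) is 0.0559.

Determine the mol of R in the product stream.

Yield of V: 1ξ₁ / 78.9 = 0.0559 → ξ₁ = 4.411 mol.
Conversion of M: 2ξ₁ + 2ξ₂ = 0.23 × 78.9 = 18.15 → ξ₂ = 4.663 mol.
Outlet amounts (n = n₀ + Σ ν·ξ):
  M: 78.9 − 2(4.411) − 2(4.663) = 60.75
  V: 0 + 1(4.411) = 4.411
  R: 0 + 2(4.663) = 9.326
  Q: 0 + 1(4.663) = 4.663

9.33 mol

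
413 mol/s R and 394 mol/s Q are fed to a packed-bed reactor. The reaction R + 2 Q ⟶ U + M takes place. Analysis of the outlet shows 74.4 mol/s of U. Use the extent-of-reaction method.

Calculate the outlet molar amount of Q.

245 mol/s

For U: n = n₀ + 1ξ → 74.4 = 0 + 1ξ, giving ξ = 74.4 mol/s.
Outlet amounts (n = n₀ + ν ξ):
  R: 413 − 1(74.4) = 338.6
  Q: 394 − 2(74.4) = 245.2
  U: 0 + 1(74.4) = 74.4
  M: 0 + 1(74.4) = 74.4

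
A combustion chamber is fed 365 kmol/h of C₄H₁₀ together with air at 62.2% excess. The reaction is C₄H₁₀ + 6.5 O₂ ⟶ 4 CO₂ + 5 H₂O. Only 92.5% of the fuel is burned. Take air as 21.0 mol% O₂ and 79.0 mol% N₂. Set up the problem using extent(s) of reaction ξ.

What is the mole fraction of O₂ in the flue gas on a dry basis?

Stoichiometric O₂ = 6.5 × 365 = 2372 kmol/h; O₂ fed = 2372 × 1.622 = 3848 kmol/h.
N₂ fed = 3848 × 79/21 = 14480 kmol/h.
Fuel reacted = 0.925 × 365 → ξ = 337.6 kmol/h.
Outlet (n = n₀ + ν ξ):
  C₄H₁₀: 365 − 1(337.6) = 27.38
  O₂: 3848 − 6.5(337.6) = 1654
  N₂: 14480 (inert)
  CO₂: 0 + 4(337.6) = 1350
  H₂O: 0 + 5(337.6) = 1688
Dry total = 17510 kmol/h; y_O₂ (dry) = 1654 / 17510 = 0.09445.

0.0944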